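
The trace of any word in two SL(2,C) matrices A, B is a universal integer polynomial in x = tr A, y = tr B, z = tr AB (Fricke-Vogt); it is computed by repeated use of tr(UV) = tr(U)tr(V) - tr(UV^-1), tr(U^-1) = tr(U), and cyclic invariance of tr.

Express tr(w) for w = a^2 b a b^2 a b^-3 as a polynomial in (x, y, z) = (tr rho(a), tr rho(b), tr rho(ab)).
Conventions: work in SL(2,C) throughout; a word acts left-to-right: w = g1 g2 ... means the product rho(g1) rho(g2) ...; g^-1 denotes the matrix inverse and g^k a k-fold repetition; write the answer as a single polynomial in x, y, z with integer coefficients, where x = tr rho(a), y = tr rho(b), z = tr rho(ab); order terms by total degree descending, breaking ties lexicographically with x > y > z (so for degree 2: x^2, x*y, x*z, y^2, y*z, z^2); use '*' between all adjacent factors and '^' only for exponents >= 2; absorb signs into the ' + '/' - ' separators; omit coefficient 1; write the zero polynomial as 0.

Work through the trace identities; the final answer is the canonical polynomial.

use: trace(b a b a) = trace(a b) * trace(a b) - trace(1)  (split on a) = z^2 - 2
trace(b a b) = trace(b) * trace(a b) - trace(a)  (reduce the b square) = y*z - x
use: trace(a^2 b a b) = trace(a) * trace(b a b a) - trace(b a b)  (reduce the a square) = x*z^2 - y*z - x
apply: trace(b a^2) = trace(a) * trace(b a) - trace(b)  (reduce the a square) = x*z - y
apply: trace(a^2 b a) = trace(a) * trace(b a^2) - trace(b a)  (reduce the a square) = x^2*z - x*y - z
use: trace(a b a b^2 a) = trace(b) * trace(a^2 b a b) - trace(a^2 b a)  (reduce the b square) = x*y*z^2 - x^2*z - y^2*z + z
trace(a b a b^2) = trace(b) * trace(a b a b) - trace(a b a)  (reduce the b square) = y*z^2 - x*z - y
trace(a^2 b a b^2 a) = trace(a) * trace(a b a b^2 a) - trace(a b a b^2)  (reduce the a square) = x^2*y*z^2 - x^3*z - x*y^2*z - y*z^2 + 2*x*z + y
apply: trace(b a b a b a) = trace(b a b a) * trace(b a) - trace(a b)  (split on b) = z^3 - 3*z
use: trace(a b a^2 b a b) = trace(a) * trace(b a b a b a) - trace(b a b a b)  (reduce the a square) = x*z^3 - y*z^2 - 2*x*z + y
use: trace(a^2) = trace(a) * trace(a) - trace(1)  (reduce the a square) = x^2 - 2
use: trace(b a^2 b) = trace(b) * trace(a^2 b) - trace(a^2)  (reduce the b square) = x*y*z - x^2 - y^2 + 2
apply: trace(a b a^2 b a) = trace(a) * trace(b a^2 b a) - trace(b a^2 b)  (reduce the a square) = x^2*z^2 - 2*x*y*z + y^2 - 2
apply: trace(a^2 b a b^2 a b) = trace(b) * trace(a b a^2 b a b) - trace(a b a^2 b a)  (reduce the b square) = x*y*z^3 - x^2*z^2 - y^2*z^2 + 2
apply: trace(a^2 b a b^2 a b^-1) = trace(a^2 b a b^2 a) * trace(b) - trace(a^2 b a b^2 a b)  (eliminate b^-1) = x^2*y^2*z^2 - x^3*y*z - x*y^3*z - x*y*z^3 + x^2*z^2 + 2*x*y*z + y^2 - 2
trace(a^2 b a b^2 a b^-2) = trace(a^2 b a b^2 a b^-1) * trace(b) - trace(a^2 b a b^2 a)  (eliminate b^-1) = x^2*y^3*z^2 - x^3*y^2*z - x*y^4*z - x*y^2*z^3 + x^3*z + 3*x*y^2*z + y^3 + y*z^2 - 2*x*z - 3*y
use: trace(a^2 b a b^2 a b^-3) = trace(a^2 b a b^2 a b^-2) * trace(b) - trace(a^2 b a b^2 a b^-1)  (eliminate b^-1) = x^2*y^4*z^2 - x^3*y^3*z - x*y^5*z - x*y^3*z^3 - x^2*y^2*z^2 + 2*x^3*y*z + 4*x*y^3*z + x*y*z^3 - x^2*z^2 + y^4 + y^2*z^2 - 4*x*y*z - 4*y^2 + 2

x^2*y^4*z^2 - x^3*y^3*z - x*y^5*z - x*y^3*z^3 - x^2*y^2*z^2 + 2*x^3*y*z + 4*x*y^3*z + x*y*z^3 - x^2*z^2 + y^4 + y^2*z^2 - 4*x*y*z - 4*y^2 + 2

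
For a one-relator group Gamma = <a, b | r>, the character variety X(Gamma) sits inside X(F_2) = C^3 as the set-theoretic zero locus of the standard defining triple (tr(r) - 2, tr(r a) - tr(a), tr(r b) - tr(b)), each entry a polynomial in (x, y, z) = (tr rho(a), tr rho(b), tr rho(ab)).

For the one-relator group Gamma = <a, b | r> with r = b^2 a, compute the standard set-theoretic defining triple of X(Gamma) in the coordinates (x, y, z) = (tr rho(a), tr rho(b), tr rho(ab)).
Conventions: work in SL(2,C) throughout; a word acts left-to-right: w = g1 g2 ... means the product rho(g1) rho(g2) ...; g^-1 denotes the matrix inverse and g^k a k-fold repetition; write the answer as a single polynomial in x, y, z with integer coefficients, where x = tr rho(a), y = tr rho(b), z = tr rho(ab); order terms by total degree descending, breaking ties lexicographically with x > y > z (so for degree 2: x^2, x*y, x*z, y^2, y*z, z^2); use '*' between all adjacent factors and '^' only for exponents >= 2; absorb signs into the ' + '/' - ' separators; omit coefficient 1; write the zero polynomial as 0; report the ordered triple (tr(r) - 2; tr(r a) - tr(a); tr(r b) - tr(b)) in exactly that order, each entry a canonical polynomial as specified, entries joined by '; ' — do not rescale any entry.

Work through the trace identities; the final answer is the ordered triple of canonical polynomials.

tr(b^2 a) = tr(b) tr(a b) - tr(a) = y*z - x
tr(a^2 b) = tr(a) tr(b a) - tr(b) = x*z - y
tr(a^2) = tr(a) tr(a) - tr(1) = x^2 - 2
reduce: tr(b^2 a^2) = tr(b) tr(a^2 b) - tr(a^2) = x*y*z - x^2 - y^2 + 2
reduce: tr(b^2 a b) = tr(b) tr(a b^2) - tr(a b) = y^2*z - x*y - z
assemble the triple (tr(r) - 2; tr(r a) - x; tr(r b) - y)

y*z - x - 2; x*y*z - x^2 - y^2 - x + 2; y^2*z - x*y - y - z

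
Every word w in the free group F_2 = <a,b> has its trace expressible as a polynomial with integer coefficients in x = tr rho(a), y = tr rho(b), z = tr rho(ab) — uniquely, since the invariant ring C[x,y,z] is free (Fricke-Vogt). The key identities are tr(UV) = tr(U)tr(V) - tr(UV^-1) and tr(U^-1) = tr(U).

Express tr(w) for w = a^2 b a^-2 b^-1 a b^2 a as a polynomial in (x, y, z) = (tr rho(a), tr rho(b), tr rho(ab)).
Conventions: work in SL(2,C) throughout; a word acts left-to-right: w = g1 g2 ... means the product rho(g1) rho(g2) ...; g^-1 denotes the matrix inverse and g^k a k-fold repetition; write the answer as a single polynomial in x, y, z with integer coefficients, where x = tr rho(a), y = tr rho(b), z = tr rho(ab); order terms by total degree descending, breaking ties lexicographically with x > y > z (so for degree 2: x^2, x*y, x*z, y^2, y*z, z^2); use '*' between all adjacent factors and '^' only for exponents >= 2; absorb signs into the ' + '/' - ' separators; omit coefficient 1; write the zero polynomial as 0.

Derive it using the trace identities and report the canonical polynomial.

-x^4*y^2*z^2 + 2*x^5*y*z + 2*x^3*y^3*z + x^3*y*z^3 - x^6 - 2*x^4*y^2 - x^4*z^2 - x^2*y^4 - 7*x^3*y*z - x*y^3*z - x*y*z^3 + 6*x^4 + 6*x^2*y^2 + 2*x^2*z^2 + 5*x*y*z - 9*x^2 - y^2 + 2

so tr(b^2 a) = tr(b)*tr(a b) - tr(a) = y*z - x
reduce: tr(b^2) = tr(b)*tr(b) - tr(1) = y^2 - 2
reduce: tr(a^2 b^2) = tr(a)*tr(b^2 a) - tr(b^2) = x*y*z - x^2 - y^2 + 2
tr(a^2 b) = tr(a)*tr(b a) - tr(b) = x*z - y
tr(a b^3 a) = tr(b)*tr(a^2 b^2) - tr(a^2 b) = x*y^2*z - x^2*y - y^3 - x*z + 3*y
tr(a b^3) = tr(b)*tr(b a b) - tr(b a) = y^2*z - x*y - z
reduce: tr(b^2 a^3 b) = tr(a)*tr(a b^3 a) - tr(a b^3) = x^2*y^2*z - x^3*y - x*y^3 - x^2*z - y^2*z + 4*x*y + z
tr(b a b a) = tr(a b)*tr(a b) - tr(1) = z^2 - 2
so tr(a^2 b a b) = tr(a)*tr(b a b a) - tr(b a b) = x*z^2 - y*z - x
reduce: tr(a^2 b a) = tr(a)*tr(a b a) - tr(a b) = x^2*z - x*y - z
reduce: tr(a b a b^2 a) = tr(b)*tr(a^2 b a b) - tr(a^2 b a) = x*y*z^2 - x^2*z - y^2*z + z
so tr(a b a b^2) = tr(b)*tr(a b a b) - tr(a b a) = y*z^2 - x*z - y
tr(b^2 a^3 b a) = tr(a)*tr(a b a b^2 a) - tr(a b a b^2) = x^2*y*z^2 - x^3*z - x*y^2*z - y*z^2 + 2*x*z + y
reduce: tr(b^2 a^3 b a^-1) = tr(b^2 a^3 b)*tr(a) - tr(b^2 a^3 b a) = x^3*y^2*z - x^4*y - x^2*y^3 - x^2*y*z^2 + 4*x^2*y + y*z^2 - x*z - y
tr(a^2) = tr(a)*tr(a) - tr(1) = x^2 - 2
tr(a^3) = tr(a)*tr(a^2) - tr(a) = x^3 - 3*x
tr(a b^2 a^2) = tr(b)*tr(a^3 b) - tr(a^3) = x^2*y*z - x^3 - x*y^2 - y*z + 3*x
tr(b^2 a b^2 a^2) = tr(b)*tr(a b^2 a^2 b) - tr(a b^2 a^2) = x*y^2*z^2 - 2*x^2*y*z - y^3*z + x^3 + x*y^2 + 2*y*z - 3*x
tr(b^2 a b^2 a) = tr(b)*tr(a b^2 a b) - tr(a b^2 a) = y^2*z^2 - 2*x*y*z + x^2 - 2
tr(b a b^2 a^3 b) = tr(a)*tr(b^2 a b^2 a^2) - tr(b^2 a b^2 a) = x^2*y^2*z^2 - 2*x^3*y*z - x*y^3*z + x^4 + x^2*y^2 - y^2*z^2 + 4*x*y*z - 4*x^2 + 2
reduce: tr(a b a b a b) = tr(b a)*tr(b a b a) - tr(b^-1 a^-1) = z^3 - 3*z
reduce: tr(b a b a b^2 a) = tr(b)*tr(a b a b a b) - tr(a b a b a) = y*z^3 - x*z^2 - 2*y*z + x
tr(b a b a b^2) = tr(b)*tr(a b a b^2) - tr(a b a b) = y^2*z^2 - x*y*z - y^2 - z^2 + 2
tr(b a b a b^2 a^2) = tr(a)*tr(b a b a b^2 a) - tr(b a b a b^2) = x*y*z^3 - x^2*z^2 - y^2*z^2 - x*y*z + x^2 + y^2 + z^2 - 2
so tr(b a b^2 a^3 b a) = tr(a)*tr(b a b a b^2 a^2) - tr(b a b a b^2 a) = x^2*y*z^3 - x^3*z^2 - x*y^2*z^2 - x^2*y*z - y*z^3 + x^3 + x*y^2 + 2*x*z^2 + 2*y*z - 3*x
reduce: tr(a^-1 b a b^2 a^3 b) = tr(b a b^2 a^3 b)*tr(a) - tr(b a b^2 a^3 b a) = x^3*y^2*z^2 - 2*x^4*y*z - x^2*y^3*z - x^2*y*z^3 + x^5 + x^3*y^2 + x^3*z^2 + 5*x^2*y*z + y*z^3 - 5*x^3 - x*y^2 - 2*x*z^2 - 2*y*z + 5*x
tr(a b^2 a^3 b a^-2 b) = tr(a^-1 b a b^2 a^3 b)*tr(a) - tr(a^-1 b a b^2 a^3 b a) = x^4*y^2*z^2 - 2*x^5*y*z - x^3*y^3*z - x^3*y*z^3 + x^6 + x^4*y^2 + x^4*z^2 - x^2*y^2*z^2 + 7*x^3*y*z + x*y^3*z + x*y*z^3 - 6*x^4 - 2*x^2*y^2 - 2*x^2*z^2 + y^2*z^2 - 6*x*y*z + 9*x^2 - 2
so tr(a^2 b a^-2 b^-1 a b^2 a) = tr(a b^2 a^3 b a^-2)*tr(b) - tr(a b^2 a^3 b a^-2 b) = -x^4*y^2*z^2 + 2*x^5*y*z + 2*x^3*y^3*z + x^3*y*z^3 - x^6 - 2*x^4*y^2 - x^4*z^2 - x^2*y^4 - 7*x^3*y*z - x*y^3*z - x*y*z^3 + 6*x^4 + 6*x^2*y^2 + 2*x^2*z^2 + 5*x*y*z - 9*x^2 - y^2 + 2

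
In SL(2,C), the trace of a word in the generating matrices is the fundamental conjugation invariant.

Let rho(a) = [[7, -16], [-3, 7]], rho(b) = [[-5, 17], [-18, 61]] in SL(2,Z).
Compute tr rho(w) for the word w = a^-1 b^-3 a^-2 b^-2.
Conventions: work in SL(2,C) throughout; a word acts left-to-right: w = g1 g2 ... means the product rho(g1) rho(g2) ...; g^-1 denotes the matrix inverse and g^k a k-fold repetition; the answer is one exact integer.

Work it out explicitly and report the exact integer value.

965471790431

rho(a^-1) = [[7, 16], [3, 7]]
... * rho(b^-1) = [[61, -17], [18, -5]]  ->  [[715, -199], [309, -86]]
... * rho(b^-1) = [[61, -17], [18, -5]]  ->  [[40033, -11160], [17301, -4823]]
... * rho(b^-1) = [[61, -17], [18, -5]]  ->  [[2241133, -624761], [968547, -270002]]
... * rho(a^-1) = [[7, 16], [3, 7]]  ->  [[13813648, 31484801], [5969823, 13606738]]
... * rho(a^-1) = [[7, 16], [3, 7]]  ->  [[191149939, 441411975], [82608975, 190764334]]
... * rho(b^-1) = [[61, -17], [18, -5]]  ->  [[19605561829, -5456608838], [8472905487, -2358174245]]
... * rho(b^-1) = [[61, -17], [18, -5]]  ->  [[1097720312485, -306011506903], [474400098297, -132248522054]]
tr = 1097720312485 + -132248522054 = 965471790431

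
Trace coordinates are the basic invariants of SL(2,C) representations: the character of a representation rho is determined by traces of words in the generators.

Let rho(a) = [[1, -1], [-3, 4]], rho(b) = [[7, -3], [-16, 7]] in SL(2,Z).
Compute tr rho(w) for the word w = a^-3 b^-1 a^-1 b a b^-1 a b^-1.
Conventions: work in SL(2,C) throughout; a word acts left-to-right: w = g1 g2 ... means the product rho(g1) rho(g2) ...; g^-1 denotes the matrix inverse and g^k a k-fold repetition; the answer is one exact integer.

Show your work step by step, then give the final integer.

rho(a^-1) = [[4, 1], [3, 1]]
... * rho(a^-1) = [[4, 1], [3, 1]]  ->  [[19, 5], [15, 4]]
... * rho(a^-1) = [[4, 1], [3, 1]]  ->  [[91, 24], [72, 19]]
... * rho(b^-1) = [[7, 3], [16, 7]]  ->  [[1021, 441], [808, 349]]
... * rho(a^-1) = [[4, 1], [3, 1]]  ->  [[5407, 1462], [4279, 1157]]
... * rho(b) = [[7, -3], [-16, 7]]  ->  [[14457, -5987], [11441, -4738]]
... * rho(a) = [[1, -1], [-3, 4]]  ->  [[32418, -38405], [25655, -30393]]
... * rho(b^-1) = [[7, 3], [16, 7]]  ->  [[-387554, -171581], [-306703, -135786]]
... * rho(a) = [[1, -1], [-3, 4]]  ->  [[127189, -298770], [100655, -236441]]
... * rho(b^-1) = [[7, 3], [16, 7]]  ->  [[-3889997, -1709823], [-3078471, -1353122]]
tr = -3889997 + -1353122 = -5243119

-5243119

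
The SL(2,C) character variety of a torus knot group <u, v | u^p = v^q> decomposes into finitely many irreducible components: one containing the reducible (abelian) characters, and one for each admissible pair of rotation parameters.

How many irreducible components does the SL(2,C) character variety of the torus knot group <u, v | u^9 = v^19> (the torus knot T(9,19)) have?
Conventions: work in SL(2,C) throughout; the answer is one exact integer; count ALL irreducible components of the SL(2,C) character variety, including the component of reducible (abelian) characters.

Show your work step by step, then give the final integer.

73

Gamma = < u, v | u^9 = v^19 > (torus knot T(9,19)); the central element u^9 = v^19 acts as +I or -I in any irreducible SL(2,C) representation.
This locks tr(u) to 2*cos(pi*alpha/9), alpha in 1..8, and tr(v) to 2*cos(pi*beta/19), beta in 1..18, on each component of irreducible characters.
The two central values (-1)^alpha I and (-1)^beta I must be the same matrix, so alpha and beta share a parity.
Counting: 4 odd alphas x 9 odd betas + 4 even alphas x 9 even betas = 36 + 36 = 72.
components with irreducible characters: 72; plus the single component of reducible (abelian) characters: total 73.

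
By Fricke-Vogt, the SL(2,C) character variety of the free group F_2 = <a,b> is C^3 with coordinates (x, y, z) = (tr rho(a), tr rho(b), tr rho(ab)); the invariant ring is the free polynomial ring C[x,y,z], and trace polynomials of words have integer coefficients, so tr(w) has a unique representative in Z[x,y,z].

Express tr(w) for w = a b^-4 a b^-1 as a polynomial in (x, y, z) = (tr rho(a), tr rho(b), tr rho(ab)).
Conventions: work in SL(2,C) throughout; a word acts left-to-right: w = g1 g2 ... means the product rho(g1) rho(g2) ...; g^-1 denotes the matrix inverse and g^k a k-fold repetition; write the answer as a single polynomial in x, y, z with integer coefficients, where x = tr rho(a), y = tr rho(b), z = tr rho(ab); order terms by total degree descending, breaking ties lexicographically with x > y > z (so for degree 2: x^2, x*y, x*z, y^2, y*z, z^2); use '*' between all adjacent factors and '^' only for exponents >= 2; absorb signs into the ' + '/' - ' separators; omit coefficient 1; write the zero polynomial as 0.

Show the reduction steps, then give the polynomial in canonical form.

x^2*y^5 - 2*x*y^4*z - 3*x^2*y^3 + y^3*z^2 + 5*x*y^2*z + x^2*y - y^3 - 2*y*z^2 - x*z + 3*y

trace(a^2) = trace(a)*trace(a) - trace(1)  (reduce the a square) = x^2 - 2
trace(a^2 b) = trace(a)*trace(b a) - trace(b)  (reduce the a square) = x*z - y
trace(b^-1 a^2) = trace(a^2)*trace(b) - trace(a^2 b)  (eliminate b^-1) = x^2*y - x*z - y
trace(b^-2 a^2) = trace(b^-1 a^2)*trace(b) - trace(b^-1 a^2 b)  (eliminate b^-1) = x^2*y^2 - x*y*z - x^2 - y^2 + 2
trace(b^-2 a^2 b^-1) = trace(b^-2 a^2)*trace(b) - trace(b^-2 a^2 b)  (eliminate b^-1) = x^2*y^3 - x*y^2*z - 2*x^2*y - y^3 + x*z + 3*y
trace(a b^-4 a) = trace(b^-2 a^2 b^-1)*trace(b) - trace(b^-2 a^2)  (eliminate b^-1) = x^2*y^4 - x*y^3*z - 3*x^2*y^2 - y^4 + 2*x*y*z + x^2 + 4*y^2 - 2
trace(a b a b) = trace(a b)*trace(a b) - trace(1)  (split on a) = z^2 - 2
trace(a b a b^-1) = trace(a b a)*trace(b) - trace(a b a b)  (eliminate b^-1) = x*y*z - y^2 - z^2 + 2
trace(b^-2 a b a) = trace(a b a b^-1)*trace(b) - trace(a b a)  (eliminate b^-1) = x*y^2*z - y^3 - y*z^2 - x*z + 3*y
trace(b^-2 a b a b^-1) = trace(b^-2 a b a)*trace(b) - trace(b^-2 a b a b)  (eliminate b^-1) = x*y^3*z - y^4 - y^2*z^2 - 2*x*y*z + 4*y^2 + z^2 - 2
trace(a b^-4 a b) = trace(b^-2 a b a b^-1)*trace(b) - trace(b^-2 a b a)  (eliminate b^-1) = x*y^4*z - y^5 - y^3*z^2 - 3*x*y^2*z + 5*y^3 + 2*y*z^2 + x*z - 5*y
trace(a b^-4 a b^-1) = trace(a b^-4 a)*trace(b) - trace(a b^-4 a b)  (eliminate b^-1) = x^2*y^5 - 2*x*y^4*z - 3*x^2*y^3 + y^3*z^2 + 5*x*y^2*z + x^2*y - y^3 - 2*y*z^2 - x*z + 3*y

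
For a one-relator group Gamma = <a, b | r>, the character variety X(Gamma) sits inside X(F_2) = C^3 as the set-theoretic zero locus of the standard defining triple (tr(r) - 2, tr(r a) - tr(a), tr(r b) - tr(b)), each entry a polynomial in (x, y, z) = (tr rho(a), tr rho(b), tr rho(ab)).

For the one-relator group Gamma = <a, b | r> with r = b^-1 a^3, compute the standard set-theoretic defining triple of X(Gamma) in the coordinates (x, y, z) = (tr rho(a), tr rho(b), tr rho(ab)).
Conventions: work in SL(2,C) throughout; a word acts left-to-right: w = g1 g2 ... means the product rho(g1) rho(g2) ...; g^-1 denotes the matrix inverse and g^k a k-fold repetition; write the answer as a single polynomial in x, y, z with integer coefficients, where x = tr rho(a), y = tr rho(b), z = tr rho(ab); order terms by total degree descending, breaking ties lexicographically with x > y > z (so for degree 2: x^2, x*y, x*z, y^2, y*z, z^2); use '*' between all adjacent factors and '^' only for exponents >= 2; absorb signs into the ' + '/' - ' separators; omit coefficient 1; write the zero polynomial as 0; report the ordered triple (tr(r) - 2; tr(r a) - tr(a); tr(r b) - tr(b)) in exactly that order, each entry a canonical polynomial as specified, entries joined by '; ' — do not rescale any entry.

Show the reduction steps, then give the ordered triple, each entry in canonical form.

x^3*y - x^2*z - 2*x*y + z - 2; x^4*y - x^3*z - 3*x^2*y + 2*x*z - x + y; x^3 - 3*x - y

tr(a^2) = tr(a)*tr(a) - tr(1)   [square of a] = x^2 - 2
tr(a^3) = tr(a)*tr(a^2) - tr(a)   [square of a] = x^3 - 3*x
next, tr(b a^2) = tr(a)*tr(b a) - tr(b)   [square of a] = x*z - y
and tr(a^3 b) = tr(a)*tr(b a^2) - tr(b a)   [square of a] = x^2*z - x*y - z
and tr(b^-1 a^3) = tr(a^3)*tr(b) - tr(a^3 b)   [inverse elimination on b] = x^3*y - x^2*z - 2*x*y + z
tr(a^4) = tr(a)*tr(a^3) - tr(a^2)   [square of a] = x^4 - 4*x^2 + 2
tr(a^4 b) = tr(a)*tr(b a^3) - tr(b a^2)   [square of a] = x^3*z - x^2*y - 2*x*z + y
tr(b^-1 a^4) = tr(a^4)*tr(b) - tr(a^4 b)   [inverse elimination on b] = x^4*y - x^3*z - 3*x^2*y + 2*x*z + y
assemble the triple (tr(r) - 2; tr(r a) - x; tr(r b) - y)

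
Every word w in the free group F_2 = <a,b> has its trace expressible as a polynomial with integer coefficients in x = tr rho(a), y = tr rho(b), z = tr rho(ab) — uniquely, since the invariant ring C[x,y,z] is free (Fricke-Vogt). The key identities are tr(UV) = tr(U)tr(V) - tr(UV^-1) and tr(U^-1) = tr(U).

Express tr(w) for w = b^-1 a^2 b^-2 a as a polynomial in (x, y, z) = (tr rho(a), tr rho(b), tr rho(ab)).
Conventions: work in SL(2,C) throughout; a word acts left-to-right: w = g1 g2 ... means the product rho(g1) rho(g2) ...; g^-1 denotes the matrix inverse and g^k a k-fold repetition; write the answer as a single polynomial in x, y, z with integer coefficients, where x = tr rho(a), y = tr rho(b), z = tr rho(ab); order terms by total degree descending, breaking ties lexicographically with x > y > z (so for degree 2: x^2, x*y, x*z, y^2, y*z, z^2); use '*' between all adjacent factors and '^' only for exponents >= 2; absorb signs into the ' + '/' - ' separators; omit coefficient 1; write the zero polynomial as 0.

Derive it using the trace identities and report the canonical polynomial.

trace(a^2) = trace(a)*trace(a) - trace(1) = x^2 - 2
trace(a^3) = trace(a)*trace(a^2) - trace(a) = x^3 - 3*x
trace(b a^2) = trace(a)*trace(b a) - trace(b) = x*z - y
so trace(a^3 b) = trace(a)*trace(b a^2) - trace(b a) = x^2*z - x*y - z
reduce: trace(b^-1 a^3) = trace(a^3)*trace(b) - trace(a^3 b) = x^3*y - x^2*z - 2*x*y + z
trace(a^2 b^-2 a) = trace(b^-1 a^3)*trace(b) - trace(b^-1 a^3 b) = x^3*y^2 - x^2*y*z - x^3 - 2*x*y^2 + y*z + 3*x
trace(b a b a) = trace(b a)*trace(b a) - trace(1) = z^2 - 2
reduce: trace(b a b) = trace(b)*trace(a b) - trace(a) = y*z - x
trace(a b a^2 b) = trace(a)*trace(b a b a) - trace(b a b) = x*z^2 - y*z - x
trace(a b a^2 b^-1) = trace(a b a^2)*trace(b) - trace(a b a^2 b) = x^2*y*z - x*y^2 - x*z^2 + x
trace(a^2 b^-2 a b) = trace(a b a^2 b^-1)*trace(b) - trace(a b a^2) = x^2*y^2*z - x*y^3 - x*y*z^2 - x^2*z + 2*x*y + z
trace(b^-1 a^2 b^-2 a) = trace(a^2 b^-2 a)*trace(b) - trace(a^2 b^-2 a b) = x^3*y^3 - 2*x^2*y^2*z - x^3*y - x*y^3 + x*y*z^2 + x^2*z + y^2*z + x*y - z

x^3*y^3 - 2*x^2*y^2*z - x^3*y - x*y^3 + x*y*z^2 + x^2*z + y^2*z + x*y - z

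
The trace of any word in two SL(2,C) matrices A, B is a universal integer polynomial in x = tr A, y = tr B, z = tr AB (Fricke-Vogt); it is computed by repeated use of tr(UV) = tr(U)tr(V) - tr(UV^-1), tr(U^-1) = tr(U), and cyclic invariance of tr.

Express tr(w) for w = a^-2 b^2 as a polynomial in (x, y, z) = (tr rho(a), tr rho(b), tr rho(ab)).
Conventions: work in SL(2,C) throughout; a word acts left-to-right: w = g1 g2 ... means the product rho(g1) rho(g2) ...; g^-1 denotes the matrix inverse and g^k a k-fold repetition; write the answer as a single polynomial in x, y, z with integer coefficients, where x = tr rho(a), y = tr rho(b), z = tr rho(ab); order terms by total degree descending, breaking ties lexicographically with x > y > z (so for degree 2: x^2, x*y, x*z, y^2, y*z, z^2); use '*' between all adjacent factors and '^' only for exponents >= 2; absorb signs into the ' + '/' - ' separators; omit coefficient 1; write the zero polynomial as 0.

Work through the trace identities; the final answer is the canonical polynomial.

x^2*y^2 - x*y*z - x^2 - y^2 + 2

tr(b^2) = tr(b)*tr(b) - tr(1)   [square of b] = y^2 - 2
tr(b^2 a) = tr(b)*tr(a b) - tr(a)   [square of b] = y*z - x
and tr(b^2 a^-1) = tr(b^2)*tr(a) - tr(b^2 a)   [inverse elimination on a] = x*y^2 - y*z - x
next, tr(a^-2 b^2) = tr(b^2 a^-1)*tr(a) - tr(b^2)   [inverse elimination on a] = x^2*y^2 - x*y*z - x^2 - y^2 + 2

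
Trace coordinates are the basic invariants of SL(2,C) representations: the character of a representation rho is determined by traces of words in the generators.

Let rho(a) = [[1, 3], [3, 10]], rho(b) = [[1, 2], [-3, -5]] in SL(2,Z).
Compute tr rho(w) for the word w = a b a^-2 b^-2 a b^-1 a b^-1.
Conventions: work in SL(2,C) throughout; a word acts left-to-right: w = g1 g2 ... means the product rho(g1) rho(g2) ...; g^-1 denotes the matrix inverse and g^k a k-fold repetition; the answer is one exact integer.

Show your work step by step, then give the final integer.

rho(a) = [[1, 3], [3, 10]]
... * rho(b) = [[1, 2], [-3, -5]]  ->  [[-8, -13], [-27, -44]]
... * rho(a^-1) = [[10, -3], [-3, 1]]  ->  [[-41, 11], [-138, 37]]
... * rho(a^-1) = [[10, -3], [-3, 1]]  ->  [[-443, 134], [-1491, 451]]
... * rho(b^-1) = [[-5, -2], [3, 1]]  ->  [[2617, 1020], [8808, 3433]]
... * rho(b^-1) = [[-5, -2], [3, 1]]  ->  [[-10025, -4214], [-33741, -14183]]
... * rho(a) = [[1, 3], [3, 10]]  ->  [[-22667, -72215], [-76290, -243053]]
... * rho(b^-1) = [[-5, -2], [3, 1]]  ->  [[-103310, -26881], [-347709, -90473]]
... * rho(a) = [[1, 3], [3, 10]]  ->  [[-183953, -578740], [-619128, -1947857]]
... * rho(b^-1) = [[-5, -2], [3, 1]]  ->  [[-816455, -210834], [-2747931, -709601]]
tr = -816455 + -709601 = -1526056

-1526056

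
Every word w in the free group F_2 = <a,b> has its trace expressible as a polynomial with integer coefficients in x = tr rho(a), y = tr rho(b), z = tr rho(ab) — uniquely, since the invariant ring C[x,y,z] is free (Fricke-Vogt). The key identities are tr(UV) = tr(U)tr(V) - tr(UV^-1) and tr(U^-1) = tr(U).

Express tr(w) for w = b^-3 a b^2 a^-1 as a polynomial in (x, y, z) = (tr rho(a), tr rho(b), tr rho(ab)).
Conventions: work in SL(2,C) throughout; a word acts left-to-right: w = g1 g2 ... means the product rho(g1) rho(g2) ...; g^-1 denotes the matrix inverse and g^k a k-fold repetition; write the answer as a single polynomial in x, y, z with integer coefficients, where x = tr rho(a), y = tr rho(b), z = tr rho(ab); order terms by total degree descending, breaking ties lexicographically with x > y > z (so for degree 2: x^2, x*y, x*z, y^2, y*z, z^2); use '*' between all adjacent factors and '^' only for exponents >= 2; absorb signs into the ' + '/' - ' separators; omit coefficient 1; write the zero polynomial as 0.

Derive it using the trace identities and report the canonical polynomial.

-x*y^4*z + x^2*y^3 + y^5 + y^3*z^2 + x*y^2*z - x^2*y - 5*y^3 - y*z^2 + 5*y

trace(b^2) = trace(b)*trace(b) - trace(1) = y^2 - 2
trace(a b^2) = trace(b)*trace(a b) - trace(a) = y*z - x
trace(b a b^2) = trace(b)*trace(a b^2) - trace(a b) = y^2*z - x*y - z
so trace(a b a b) = trace(b a)*trace(b a) - trace(1)   [split at repeated b] = z^2 - 2
so trace(a b a) = trace(a)*trace(b a) - trace(b) = x*z - y
trace(b a b^2 a) = trace(b)*trace(a b a b) - trace(a b a) = y*z^2 - x*z - y
trace(a b^2 a^-1 b) = trace(b a b^2)*trace(a) - trace(b a b^2 a) = x*y^2*z - x^2*y - y*z^2 + y
so trace(b^-1 a b^2 a^-1) = trace(a b^2 a^-1)*trace(b) - trace(a b^2 a^-1 b) = -x*y^2*z + x^2*y + y^3 + y*z^2 - 3*y
trace(b^-1 a b^2 a^-1 b^-1) = trace(b^-1 a b^2 a^-1)*trace(b) - trace(b^-1 a b^2 a^-1 b) = -x*y^3*z + x^2*y^2 + y^4 + y^2*z^2 - 4*y^2 + 2
so trace(b^-3 a b^2 a^-1) = trace(b^-1 a b^2 a^-1 b^-1)*trace(b) - trace(b^-1 a b^2 a^-1) = -x*y^4*z + x^2*y^3 + y^5 + y^3*z^2 + x*y^2*z - x^2*y - 5*y^3 - y*z^2 + 5*y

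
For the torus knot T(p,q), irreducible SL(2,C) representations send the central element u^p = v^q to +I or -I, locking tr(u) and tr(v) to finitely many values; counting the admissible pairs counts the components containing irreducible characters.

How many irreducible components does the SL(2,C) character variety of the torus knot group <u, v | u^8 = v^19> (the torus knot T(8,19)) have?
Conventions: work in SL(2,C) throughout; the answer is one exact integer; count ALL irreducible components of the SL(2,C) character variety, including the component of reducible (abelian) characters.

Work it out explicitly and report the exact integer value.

In the torus knot group T(8,19), u^8 = v^19 is central, so an irreducible representation sends it to +I or -I (Schur).
This locks tr(u) to 2*cos(pi*alpha/8), alpha in 1..7, and tr(v) to 2*cos(pi*beta/19), beta in 1..18, on each component of irreducible characters.
Consistency of u^8 = (-1)^alpha I with v^19 = (-1)^beta I forces alpha = beta (mod 2).
count pairs: odd alpha (4 choices) x odd beta (9), plus even alpha (3) x even beta (9): 4*9 + 3*9 = 63.
Total: 63 irreducible-character components + 1 reducible (abelian) component = 64.

64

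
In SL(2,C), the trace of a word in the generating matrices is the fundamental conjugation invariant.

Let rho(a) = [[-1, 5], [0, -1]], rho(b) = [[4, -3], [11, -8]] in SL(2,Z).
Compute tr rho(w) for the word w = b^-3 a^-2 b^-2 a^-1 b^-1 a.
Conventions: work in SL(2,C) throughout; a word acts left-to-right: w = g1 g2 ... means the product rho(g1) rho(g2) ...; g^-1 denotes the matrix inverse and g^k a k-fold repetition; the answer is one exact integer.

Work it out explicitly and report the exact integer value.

rho(b^-1) = [[-8, 3], [-11, 4]]
... * rho(b^-1) = [[-8, 3], [-11, 4]]  ->  [[31, -12], [44, -17]]
... * rho(b^-1) = [[-8, 3], [-11, 4]]  ->  [[-116, 45], [-165, 64]]
... * rho(a^-1) = [[-1, -5], [0, -1]]  ->  [[116, 535], [165, 761]]
... * rho(a^-1) = [[-1, -5], [0, -1]]  ->  [[-116, -1115], [-165, -1586]]
... * rho(b^-1) = [[-8, 3], [-11, 4]]  ->  [[13193, -4808], [18766, -6839]]
... * rho(b^-1) = [[-8, 3], [-11, 4]]  ->  [[-52656, 20347], [-74899, 28942]]
... * rho(a^-1) = [[-1, -5], [0, -1]]  ->  [[52656, 242933], [74899, 345553]]
... * rho(b^-1) = [[-8, 3], [-11, 4]]  ->  [[-3093511, 1129700], [-4400275, 1606909]]
... * rho(a) = [[-1, 5], [0, -1]]  ->  [[3093511, -16597255], [4400275, -23608284]]
tr = 3093511 + -23608284 = -20514773

-20514773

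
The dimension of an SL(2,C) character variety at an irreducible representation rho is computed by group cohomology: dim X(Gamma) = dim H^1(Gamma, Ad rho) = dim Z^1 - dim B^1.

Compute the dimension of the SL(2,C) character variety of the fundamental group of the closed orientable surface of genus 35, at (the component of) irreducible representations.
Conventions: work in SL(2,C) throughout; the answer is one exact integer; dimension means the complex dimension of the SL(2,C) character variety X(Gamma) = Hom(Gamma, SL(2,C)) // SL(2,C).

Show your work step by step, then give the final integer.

pi_1 of the closed genus-35 surface has 70 generators bound by the single product-of-commutators relator.
Before the relator condition, cocycle space has dim 3*70 = 210.
H^2 = coker(d_2) is dual to H^0 = 0 at irreducible rho (Poincare duality), so d_2 is onto: dim Z^1 = 207.
As always at irreducible rho, dim B^1 = 3.
dim H^1 = 207 - 3 = 204 = dim X.

204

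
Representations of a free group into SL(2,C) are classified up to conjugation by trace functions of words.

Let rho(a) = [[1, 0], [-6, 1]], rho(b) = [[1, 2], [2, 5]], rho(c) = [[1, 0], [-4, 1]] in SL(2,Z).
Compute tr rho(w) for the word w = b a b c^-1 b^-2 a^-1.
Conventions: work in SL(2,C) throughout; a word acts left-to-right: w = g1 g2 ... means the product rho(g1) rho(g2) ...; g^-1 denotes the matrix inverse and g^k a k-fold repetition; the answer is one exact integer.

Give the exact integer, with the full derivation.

3698

rho(b) = [[1, 2], [2, 5]]
... * rho(a) = [[1, 0], [-6, 1]]  ->  [[-11, 2], [-28, 5]]
... * rho(b) = [[1, 2], [2, 5]]  ->  [[-7, -12], [-18, -31]]
... * rho(c^-1) = [[1, 0], [4, 1]]  ->  [[-55, -12], [-142, -31]]
... * rho(b^-1) = [[5, -2], [-2, 1]]  ->  [[-251, 98], [-648, 253]]
... * rho(b^-1) = [[5, -2], [-2, 1]]  ->  [[-1451, 600], [-3746, 1549]]
... * rho(a^-1) = [[1, 0], [6, 1]]  ->  [[2149, 600], [5548, 1549]]
tr = 2149 + 1549 = 3698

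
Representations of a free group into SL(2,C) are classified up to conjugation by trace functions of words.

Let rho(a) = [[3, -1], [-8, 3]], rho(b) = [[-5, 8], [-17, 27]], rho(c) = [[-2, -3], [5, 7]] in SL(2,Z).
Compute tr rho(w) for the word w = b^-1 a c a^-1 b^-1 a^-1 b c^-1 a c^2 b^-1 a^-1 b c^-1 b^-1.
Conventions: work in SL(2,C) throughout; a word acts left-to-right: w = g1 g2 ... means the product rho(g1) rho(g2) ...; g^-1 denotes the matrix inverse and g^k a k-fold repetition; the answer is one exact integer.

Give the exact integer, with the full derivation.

rho(b^-1) = [[27, -8], [17, -5]]
... * rho(a) = [[3, -1], [-8, 3]]  ->  [[145, -51], [91, -32]]
... * rho(c) = [[-2, -3], [5, 7]]  ->  [[-545, -792], [-342, -497]]
... * rho(a^-1) = [[3, 1], [8, 3]]  ->  [[-7971, -2921], [-5002, -1833]]
... * rho(b^-1) = [[27, -8], [17, -5]]  ->  [[-264874, 78373], [-166215, 49181]]
... * rho(a^-1) = [[3, 1], [8, 3]]  ->  [[-167638, -29755], [-105197, -18672]]
... * rho(b) = [[-5, 8], [-17, 27]]  ->  [[1344025, -2144489], [843409, -1345720]]
... * rho(c^-1) = [[7, 3], [-5, -2]]  ->  [[20130620, 8321053], [12632463, 5221667]]
... * rho(a) = [[3, -1], [-8, 3]]  ->  [[-6176564, 4832539], [-3875947, 3032538]]
... * rho(c) = [[-2, -3], [5, 7]]  ->  [[36515823, 52357465], [22914584, 32855607]]
... * rho(c) = [[-2, -3], [5, 7]]  ->  [[188755679, 256954786], [118448867, 161245497]]
... * rho(b^-1) = [[27, -8], [17, -5]]  ->  [[9464634695, -2794819362], [5939292858, -1753818421]]
... * rho(a^-1) = [[3, 1], [8, 3]]  ->  [[6035349189, 1080176609], [3787331206, 677837595]]
... * rho(b) = [[-5, 8], [-17, 27]]  ->  [[-48539748298, 77447561955], [-30459895145, 48600264713]]
... * rho(c^-1) = [[7, 3], [-5, -2]]  ->  [[-727016047861, -300514368804], [-456220589580, -188580214861]]
... * rho(b^-1) = [[27, -8], [17, -5]]  ->  [[-24738177561915, 7318700226908], [-15523819571297, 4592665790945]]
tr = -24738177561915 + 4592665790945 = -20145511770970

-20145511770970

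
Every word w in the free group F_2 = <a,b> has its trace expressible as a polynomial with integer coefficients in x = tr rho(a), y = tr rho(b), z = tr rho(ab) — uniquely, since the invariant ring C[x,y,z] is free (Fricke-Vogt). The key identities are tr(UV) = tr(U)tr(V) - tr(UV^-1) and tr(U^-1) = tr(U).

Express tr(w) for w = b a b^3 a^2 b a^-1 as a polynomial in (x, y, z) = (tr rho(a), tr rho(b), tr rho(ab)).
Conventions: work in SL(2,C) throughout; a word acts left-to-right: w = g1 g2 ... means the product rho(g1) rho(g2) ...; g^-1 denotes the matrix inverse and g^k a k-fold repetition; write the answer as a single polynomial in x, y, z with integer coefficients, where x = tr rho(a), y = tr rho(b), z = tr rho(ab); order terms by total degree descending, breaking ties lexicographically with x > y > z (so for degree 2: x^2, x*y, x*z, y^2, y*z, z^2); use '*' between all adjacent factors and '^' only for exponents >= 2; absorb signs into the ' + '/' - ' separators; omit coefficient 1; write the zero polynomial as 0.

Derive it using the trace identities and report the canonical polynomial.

x^2*y^3*z^2 - 2*x^3*y^2*z - x*y^4*z - x*y^2*z^3 + x^4*y + x^2*y^3 + y^3*z^2 + x^3*z + 4*x*y^2*z + x*z^3 - 4*x^2*y - y^3 - 2*y*z^2 - 3*x*z + 3*y

tr(a b a b) = tr(a b) * tr(a b) - tr(1)  (split on a) = z^2 - 2
tr(a b a) = tr(a) * tr(b a) - tr(b)  (reduce the a square) = x*z - y
and tr(b a b a b) = tr(b) * tr(a b a b) - tr(a b a)  (reduce the b square) = y*z^2 - x*z - y
tr(b a b^3 a) = tr(b) * tr(b a b a b) - tr(b a b a)  (reduce the b square) = y^2*z^2 - x*y*z - y^2 - z^2 + 2
tr(b a b) = tr(b) * tr(a b) - tr(a)  (reduce the b square) = y*z - x
tr(a b^3) = tr(b) * tr(b a b) - tr(b a)  (reduce the b square) = y^2*z - x*y - z
and tr(b a b^3) = tr(b) * tr(a b^3) - tr(a b^2)  (reduce the b square) = y^3*z - x*y^2 - 2*y*z + x
tr(a b^3 a^2 b) = tr(a) * tr(b a b^3 a) - tr(b a b^3)  (reduce the a square) = x*y^2*z^2 - x^2*y*z - y^3*z - x*z^2 + 2*y*z + x
next, tr(b^2) = tr(b) * tr(b) - tr(1)  (reduce the b square) = y^2 - 2
and tr(b a^2 b) = tr(a) * tr(b^2 a) - tr(b^2)  (reduce the a square) = x*y*z - x^2 - y^2 + 2
next, tr(a b^3 a) = tr(b) * tr(b a^2 b) - tr(b a^2)  (reduce the b square) = x*y^2*z - x^2*y - y^3 - x*z + 3*y
tr(a b^3 a^2) = tr(a) * tr(a b^3 a) - tr(a b^3)  (reduce the a square) = x^2*y^2*z - x^3*y - x*y^3 - x^2*z - y^2*z + 4*x*y + z
and tr(b a b^3 a^2 b) = tr(b) * tr(a b^3 a^2 b) - tr(a b^3 a^2)  (reduce the b square) = x*y^3*z^2 - 2*x^2*y^2*z - y^4*z + x^3*y + x*y^3 - x*y*z^2 + x^2*z + 3*y^2*z - 3*x*y - z
tr(b a b a b a) = tr(a b a b) * tr(a b) - tr(b a)  (split on a) = z^3 - 3*z
tr(a^2 b a b a b) = tr(a) * tr(b a b a b a) - tr(b a b a b)  (reduce the a square) = x*z^3 - y*z^2 - 2*x*z + y
tr(a b a b a) = tr(a) * tr(b a b a) - tr(b a b)  (reduce the a square) = x*z^2 - y*z - x
and tr(a^2 b a b a) = tr(a) * tr(a b a b a) - tr(a b a b)  (reduce the a square) = x^2*z^2 - x*y*z - x^2 - z^2 + 2
tr(b a^2 b a b a b) = tr(b) * tr(a^2 b a b a b) - tr(a^2 b a b a)  (reduce the b square) = x*y*z^3 - x^2*z^2 - y^2*z^2 - x*y*z + x^2 + y^2 + z^2 - 2
and tr(b a b^3 a^2 b a) = tr(b) * tr(b a^2 b a b a b) - tr(b a^2 b a b a)  (reduce the b square) = x*y^2*z^3 - x^2*y*z^2 - y^3*z^2 - x*y^2*z - x*z^3 + x^2*y + y^3 + 2*y*z^2 + 2*x*z - 3*y
tr(b a b^3 a^2 b a^-1) = tr(b a b^3 a^2 b) * tr(a) - tr(b a b^3 a^2 b a)  (eliminate a^-1) = x^2*y^3*z^2 - 2*x^3*y^2*z - x*y^4*z - x*y^2*z^3 + x^4*y + x^2*y^3 + y^3*z^2 + x^3*z + 4*x*y^2*z + x*z^3 - 4*x^2*y - y^3 - 2*y*z^2 - 3*x*z + 3*y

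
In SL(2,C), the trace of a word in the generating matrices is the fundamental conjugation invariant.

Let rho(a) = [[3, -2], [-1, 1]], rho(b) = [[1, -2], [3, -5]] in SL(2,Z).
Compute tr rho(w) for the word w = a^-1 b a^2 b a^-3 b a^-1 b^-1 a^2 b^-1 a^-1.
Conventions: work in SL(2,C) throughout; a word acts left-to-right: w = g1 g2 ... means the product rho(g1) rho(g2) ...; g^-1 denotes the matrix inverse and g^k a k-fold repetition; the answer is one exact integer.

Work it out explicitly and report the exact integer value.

-9005604

rho(a^-1) = [[1, 2], [1, 3]]
... * rho(b) = [[1, -2], [3, -5]]  ->  [[7, -12], [10, -17]]
... * rho(a) = [[3, -2], [-1, 1]]  ->  [[33, -26], [47, -37]]
... * rho(a) = [[3, -2], [-1, 1]]  ->  [[125, -92], [178, -131]]
... * rho(b) = [[1, -2], [3, -5]]  ->  [[-151, 210], [-215, 299]]
... * rho(a^-1) = [[1, 2], [1, 3]]  ->  [[59, 328], [84, 467]]
... * rho(a^-1) = [[1, 2], [1, 3]]  ->  [[387, 1102], [551, 1569]]
... * rho(a^-1) = [[1, 2], [1, 3]]  ->  [[1489, 4080], [2120, 5809]]
... * rho(b) = [[1, -2], [3, -5]]  ->  [[13729, -23378], [19547, -33285]]
... * rho(a^-1) = [[1, 2], [1, 3]]  ->  [[-9649, -42676], [-13738, -60761]]
... * rho(b^-1) = [[-5, 2], [-3, 1]]  ->  [[176273, -61974], [250973, -88237]]
... * rho(a) = [[3, -2], [-1, 1]]  ->  [[590793, -414520], [841156, -590183]]
... * rho(a) = [[3, -2], [-1, 1]]  ->  [[2186899, -1596106], [3113651, -2272495]]
... * rho(b^-1) = [[-5, 2], [-3, 1]]  ->  [[-6146177, 2777692], [-8750770, 3954807]]
... * rho(a^-1) = [[1, 2], [1, 3]]  ->  [[-3368485, -3959278], [-4795963, -5637119]]
tr = -3368485 + -5637119 = -9005604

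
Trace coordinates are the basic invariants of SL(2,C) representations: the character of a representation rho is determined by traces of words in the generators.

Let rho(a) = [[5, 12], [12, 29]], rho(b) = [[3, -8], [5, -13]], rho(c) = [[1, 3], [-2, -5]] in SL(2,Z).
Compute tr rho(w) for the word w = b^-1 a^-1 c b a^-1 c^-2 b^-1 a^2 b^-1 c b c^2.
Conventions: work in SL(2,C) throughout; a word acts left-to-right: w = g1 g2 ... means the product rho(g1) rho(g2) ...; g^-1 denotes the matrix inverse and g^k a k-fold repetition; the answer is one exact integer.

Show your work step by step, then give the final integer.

-1173166862634618

rho(b^-1) = [[-13, 8], [-5, 3]]
... * rho(a^-1) = [[29, -12], [-12, 5]]  ->  [[-473, 196], [-181, 75]]
... * rho(c) = [[1, 3], [-2, -5]]  ->  [[-865, -2399], [-331, -918]]
... * rho(b) = [[3, -8], [5, -13]]  ->  [[-14590, 38107], [-5583, 14582]]
... * rho(a^-1) = [[29, -12], [-12, 5]]  ->  [[-880394, 365615], [-336891, 139906]]
... * rho(c^-1) = [[-5, -3], [2, 1]]  ->  [[5133200, 3006797], [1964267, 1150579]]
... * rho(c^-1) = [[-5, -3], [2, 1]]  ->  [[-19652406, -12392803], [-7520177, -4742222]]
... * rho(b^-1) = [[-13, 8], [-5, 3]]  ->  [[317445293, -194397657], [121473411, -74388082]]
... * rho(a) = [[5, 12], [12, 29]]  ->  [[-745545419, -1828188537], [-285289929, -699573446]]
... * rho(a) = [[5, 12], [12, 29]]  ->  [[-25665989539, -61964012601], [-9821330997, -23711109082]]
... * rho(b^-1) = [[-13, 8], [-5, 3]]  ->  [[643477927012, -391219954115], [246232848371, -149703975222]]
... * rho(c) = [[1, 3], [-2, -5]]  ->  [[1425917835242, 3886533551611], [545640798815, 1487218421223]]
... * rho(b) = [[3, -8], [5, -13]]  ->  [[23710421263781, -61932278852879], [9073014502560, -23698965866419]]
... * rho(c) = [[1, 3], [-2, -5]]  ->  [[147574978969539, 380792658055738], [56470946235398, 145713872839775]]
... * rho(c) = [[1, 3], [-2, -5]]  ->  [[-614010337141937, -1461238353370073], [-234956799444152, -559156525492681]]
tr = -614010337141937 + -559156525492681 = -1173166862634618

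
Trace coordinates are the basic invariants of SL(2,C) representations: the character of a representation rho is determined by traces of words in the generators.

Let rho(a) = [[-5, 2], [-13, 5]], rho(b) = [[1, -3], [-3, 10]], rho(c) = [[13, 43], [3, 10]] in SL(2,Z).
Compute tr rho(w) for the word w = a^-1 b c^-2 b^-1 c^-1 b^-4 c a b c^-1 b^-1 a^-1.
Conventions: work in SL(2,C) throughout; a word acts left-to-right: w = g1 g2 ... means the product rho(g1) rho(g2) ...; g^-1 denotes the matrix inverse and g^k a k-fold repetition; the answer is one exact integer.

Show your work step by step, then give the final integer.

rho(a^-1) = [[5, -2], [13, -5]]
... * rho(b) = [[1, -3], [-3, 10]]  ->  [[11, -35], [28, -89]]
... * rho(c^-1) = [[10, -43], [-3, 13]]  ->  [[215, -928], [547, -2361]]
... * rho(c^-1) = [[10, -43], [-3, 13]]  ->  [[4934, -21309], [12553, -54214]]
... * rho(b^-1) = [[10, 3], [3, 1]]  ->  [[-14587, -6507], [-37112, -16555]]
... * rho(c^-1) = [[10, -43], [-3, 13]]  ->  [[-126349, 542650], [-321455, 1380601]]
... * rho(b^-1) = [[10, 3], [3, 1]]  ->  [[364460, 163603], [927253, 416236]]
... * rho(b^-1) = [[10, 3], [3, 1]]  ->  [[4135409, 1256983], [10521238, 3197995]]
... * rho(b^-1) = [[10, 3], [3, 1]]  ->  [[45125039, 13663210], [114806365, 34761709]]
... * rho(b^-1) = [[10, 3], [3, 1]]  ->  [[492240020, 149038327], [1252348777, 379180804]]
... * rho(c) = [[13, 43], [3, 10]]  ->  [[6846235241, 22656704130], [17418076513, 57642805451]]
... * rho(a) = [[-5, 2], [-13, 5]]  ->  [[-328768329895, 126975991132], [-836446853428, 323050180281]]
... * rho(b) = [[1, -3], [-3, 10]]  ->  [[-709696303291, 2256064901005], [-1805597394271, 5739842363094]]
... * rho(c^-1) = [[10, -43], [-3, 13]]  ->  [[-13865157735925, 59845784754578], [-35275501031992, 152258638673875]]
... * rho(b^-1) = [[10, 3], [3, 1]]  ->  [[40885776904484, 18250311546803], [104020905701705, 46432135577899]]
... * rho(a^-1) = [[5, -2], [13, -5]]  ->  [[441682934630859, -173023111542983], [1123722291021212, -440202489292905]]
tr = 441682934630859 + -440202489292905 = 1480445337954

1480445337954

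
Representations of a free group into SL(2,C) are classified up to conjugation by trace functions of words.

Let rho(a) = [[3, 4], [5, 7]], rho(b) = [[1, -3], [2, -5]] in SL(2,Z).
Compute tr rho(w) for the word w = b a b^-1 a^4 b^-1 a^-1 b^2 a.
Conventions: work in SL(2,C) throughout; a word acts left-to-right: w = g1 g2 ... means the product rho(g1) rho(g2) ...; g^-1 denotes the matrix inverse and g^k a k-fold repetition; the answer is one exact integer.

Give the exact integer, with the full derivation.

rho(b) = [[1, -3], [2, -5]]
... * rho(a) = [[3, 4], [5, 7]]  ->  [[-12, -17], [-19, -27]]
... * rho(b^-1) = [[-5, 3], [-2, 1]]  ->  [[94, -53], [149, -84]]
... * rho(a) = [[3, 4], [5, 7]]  ->  [[17, 5], [27, 8]]
... * rho(a) = [[3, 4], [5, 7]]  ->  [[76, 103], [121, 164]]
... * rho(a) = [[3, 4], [5, 7]]  ->  [[743, 1025], [1183, 1632]]
... * rho(a) = [[3, 4], [5, 7]]  ->  [[7354, 10147], [11709, 16156]]
... * rho(b^-1) = [[-5, 3], [-2, 1]]  ->  [[-57064, 32209], [-90857, 51283]]
... * rho(a^-1) = [[7, -4], [-5, 3]]  ->  [[-560493, 324883], [-892414, 517277]]
... * rho(b) = [[1, -3], [2, -5]]  ->  [[89273, 57064], [142140, 90857]]
... * rho(b) = [[1, -3], [2, -5]]  ->  [[203401, -553139], [323854, -880705]]
... * rho(a) = [[3, 4], [5, 7]]  ->  [[-2155492, -3058369], [-3431963, -4869519]]
tr = -2155492 + -4869519 = -7025011

-7025011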